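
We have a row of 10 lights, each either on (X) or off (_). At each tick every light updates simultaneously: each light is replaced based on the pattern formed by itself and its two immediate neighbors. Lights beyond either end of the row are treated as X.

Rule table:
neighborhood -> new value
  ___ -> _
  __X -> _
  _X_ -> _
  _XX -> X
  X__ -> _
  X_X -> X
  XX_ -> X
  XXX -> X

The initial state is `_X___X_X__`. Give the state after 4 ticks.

tick 1: X_____X___
tick 2: X_________
tick 3: X_________  (fixed point — unchanged through tick 4)

X_________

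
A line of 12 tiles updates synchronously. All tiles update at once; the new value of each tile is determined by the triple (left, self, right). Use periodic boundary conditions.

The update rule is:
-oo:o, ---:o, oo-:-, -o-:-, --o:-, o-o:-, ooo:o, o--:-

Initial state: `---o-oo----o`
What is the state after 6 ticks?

-o---o--oo--
---o----o--o
-o---oo-----
---o-o--oooo
-o------ooo-
---oooo-oo--

---oooo-oo--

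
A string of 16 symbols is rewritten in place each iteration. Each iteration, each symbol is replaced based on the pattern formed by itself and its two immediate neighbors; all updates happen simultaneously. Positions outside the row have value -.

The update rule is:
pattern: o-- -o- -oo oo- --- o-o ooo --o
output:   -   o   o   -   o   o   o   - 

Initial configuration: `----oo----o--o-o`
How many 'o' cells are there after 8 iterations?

ooo-o--oo-o--ooo
oo-oo--o-oo--oo-
o-oo---ooo---o--
ooo--o-oo--o-o-o
oo---ooo---ooooo
o--o-oo--o-oooo-
o--ooo---ooooo--
o--oo--o-oooo--o
count of o: 9

9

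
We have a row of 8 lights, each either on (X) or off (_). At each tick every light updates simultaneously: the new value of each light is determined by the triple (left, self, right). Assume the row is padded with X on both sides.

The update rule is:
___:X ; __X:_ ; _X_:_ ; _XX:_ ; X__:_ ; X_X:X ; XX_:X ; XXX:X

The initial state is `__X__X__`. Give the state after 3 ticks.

________
_XXXXXX_
X_XXXXXX

X_XXXXXX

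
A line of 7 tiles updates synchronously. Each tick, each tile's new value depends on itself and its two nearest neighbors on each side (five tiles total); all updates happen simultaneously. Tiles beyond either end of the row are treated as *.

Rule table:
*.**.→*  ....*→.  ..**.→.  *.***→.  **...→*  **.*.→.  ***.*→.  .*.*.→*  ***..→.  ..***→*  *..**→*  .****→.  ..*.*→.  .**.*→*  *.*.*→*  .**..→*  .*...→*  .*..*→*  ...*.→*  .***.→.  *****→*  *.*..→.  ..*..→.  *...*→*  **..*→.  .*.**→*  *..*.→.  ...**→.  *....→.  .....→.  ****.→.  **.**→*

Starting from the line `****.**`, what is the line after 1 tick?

**..*..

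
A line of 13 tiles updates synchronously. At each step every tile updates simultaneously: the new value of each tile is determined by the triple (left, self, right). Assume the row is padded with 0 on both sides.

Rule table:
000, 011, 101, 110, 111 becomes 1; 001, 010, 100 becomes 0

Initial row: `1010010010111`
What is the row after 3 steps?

1101111111111

0100000001111
0001111101111
1101111111111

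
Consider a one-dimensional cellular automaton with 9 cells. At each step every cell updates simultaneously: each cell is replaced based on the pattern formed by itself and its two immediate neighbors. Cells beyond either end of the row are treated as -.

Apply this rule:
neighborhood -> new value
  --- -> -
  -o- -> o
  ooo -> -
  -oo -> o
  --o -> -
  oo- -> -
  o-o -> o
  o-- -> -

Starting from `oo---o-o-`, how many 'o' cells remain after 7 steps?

2

o----ooo-
o----o---
o----o---  (fixed point — unchanged through step 7)
count of o: 2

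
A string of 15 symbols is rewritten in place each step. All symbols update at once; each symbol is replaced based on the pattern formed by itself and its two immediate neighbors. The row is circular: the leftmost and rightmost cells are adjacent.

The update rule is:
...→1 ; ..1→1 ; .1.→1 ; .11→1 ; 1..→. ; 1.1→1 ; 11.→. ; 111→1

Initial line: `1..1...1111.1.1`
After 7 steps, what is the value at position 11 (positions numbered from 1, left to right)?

..11.11111.1111
.11.11111.1111.
11.11111.1111..
1.11111.1111..1
.11111.1111..11
11111.1111..11.
1111.1111..11.1
position 11 holds .

.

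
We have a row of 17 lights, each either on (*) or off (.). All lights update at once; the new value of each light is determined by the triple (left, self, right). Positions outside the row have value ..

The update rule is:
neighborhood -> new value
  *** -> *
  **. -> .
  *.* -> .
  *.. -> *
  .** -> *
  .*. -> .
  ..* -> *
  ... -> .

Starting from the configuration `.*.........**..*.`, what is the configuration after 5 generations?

*.*.......**.**.*
...*.....**..*...
..*.*...**.**.*..
.*...*.**..*...*.
*.*.*..*.**.*.*.*

*.*.*..*.**.*.*.*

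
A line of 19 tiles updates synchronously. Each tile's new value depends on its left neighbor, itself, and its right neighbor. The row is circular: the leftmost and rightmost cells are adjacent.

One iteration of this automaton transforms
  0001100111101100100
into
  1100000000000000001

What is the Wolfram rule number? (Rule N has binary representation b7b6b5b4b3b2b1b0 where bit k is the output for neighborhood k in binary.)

position 8: 111 → 0  (bit 7 = 0)
position 4: 110 → 0  (bit 6 = 0)
position 11: 101 → 0  (bit 5 = 0)
position 5: 100 → 0  (bit 4 = 0)
position 3: 011 → 0  (bit 3 = 0)
position 16: 010 → 0  (bit 2 = 0)
position 2: 001 → 0  (bit 1 = 0)
position 0: 000 → 1  (bit 0 = 1)
bits b7..b0 = 00000001 = 1

1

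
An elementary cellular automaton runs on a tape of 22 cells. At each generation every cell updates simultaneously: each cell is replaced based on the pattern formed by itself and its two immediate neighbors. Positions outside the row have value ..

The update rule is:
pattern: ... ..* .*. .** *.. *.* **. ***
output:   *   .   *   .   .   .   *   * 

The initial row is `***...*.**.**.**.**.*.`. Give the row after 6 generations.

.**.*.*..*..*..*..*.*.
..*.*.*..*..*..*..*.*.
*.*.*.*..*..*..*..*.*.
*.*.*.*..*..*..*..*.*.  (fixed point — unchanged through generation 6)

*.*.*.*..*..*..*..*.*.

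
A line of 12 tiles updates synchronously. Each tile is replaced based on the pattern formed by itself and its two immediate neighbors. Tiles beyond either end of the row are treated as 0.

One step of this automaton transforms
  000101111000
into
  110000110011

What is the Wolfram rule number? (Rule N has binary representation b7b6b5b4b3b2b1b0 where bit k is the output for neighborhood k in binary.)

position 6: 111 → 1  (bit 7 = 1)
position 8: 110 → 0  (bit 6 = 0)
position 4: 101 → 0  (bit 5 = 0)
position 9: 100 → 0  (bit 4 = 0)
position 5: 011 → 0  (bit 3 = 0)
position 3: 010 → 0  (bit 2 = 0)
position 2: 001 → 0  (bit 1 = 0)
position 0: 000 → 1  (bit 0 = 1)
bits b7..b0 = 10000001 = 129

129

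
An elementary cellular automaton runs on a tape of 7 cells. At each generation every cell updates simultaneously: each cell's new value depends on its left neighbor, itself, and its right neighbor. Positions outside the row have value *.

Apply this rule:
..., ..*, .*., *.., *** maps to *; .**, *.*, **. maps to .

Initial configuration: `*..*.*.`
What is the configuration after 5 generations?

.***.*.
..*..*.
******.
*****..
****.**

****.**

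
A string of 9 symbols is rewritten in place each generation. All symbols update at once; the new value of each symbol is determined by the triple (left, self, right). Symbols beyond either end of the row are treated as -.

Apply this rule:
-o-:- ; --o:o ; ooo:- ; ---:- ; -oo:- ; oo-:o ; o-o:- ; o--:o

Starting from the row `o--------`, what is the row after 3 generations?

-o-------
o-o------
---o-----

---o-----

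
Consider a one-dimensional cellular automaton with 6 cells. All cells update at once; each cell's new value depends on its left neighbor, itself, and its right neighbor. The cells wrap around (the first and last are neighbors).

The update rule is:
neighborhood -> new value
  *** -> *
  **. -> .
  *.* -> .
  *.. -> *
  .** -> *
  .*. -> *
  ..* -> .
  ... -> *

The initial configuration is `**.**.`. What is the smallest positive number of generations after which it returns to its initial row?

*..*..
**.**.

2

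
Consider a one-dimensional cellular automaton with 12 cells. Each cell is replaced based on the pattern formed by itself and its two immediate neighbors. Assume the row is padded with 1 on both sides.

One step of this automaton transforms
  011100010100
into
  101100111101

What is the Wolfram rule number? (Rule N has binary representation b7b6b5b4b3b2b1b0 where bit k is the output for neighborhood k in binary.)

position 2: 111 → 1  (bit 7 = 1)
position 3: 110 → 1  (bit 6 = 1)
position 0: 101 → 1  (bit 5 = 1)
position 4: 100 → 0  (bit 4 = 0)
position 1: 011 → 0  (bit 3 = 0)
position 7: 010 → 1  (bit 2 = 1)
position 6: 001 → 1  (bit 1 = 1)
position 5: 000 → 0  (bit 0 = 0)
bits b7..b0 = 11100110 = 230

230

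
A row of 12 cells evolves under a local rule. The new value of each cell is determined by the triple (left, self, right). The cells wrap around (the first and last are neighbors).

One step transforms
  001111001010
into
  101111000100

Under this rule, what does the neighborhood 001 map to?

At position 1 the neighborhood is 001; the next row has 0 there.

0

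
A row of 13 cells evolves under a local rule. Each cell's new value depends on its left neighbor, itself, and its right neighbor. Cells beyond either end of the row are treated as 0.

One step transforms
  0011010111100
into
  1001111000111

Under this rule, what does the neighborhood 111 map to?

0

At position 8 the neighborhood is 111; the next row has 0 there.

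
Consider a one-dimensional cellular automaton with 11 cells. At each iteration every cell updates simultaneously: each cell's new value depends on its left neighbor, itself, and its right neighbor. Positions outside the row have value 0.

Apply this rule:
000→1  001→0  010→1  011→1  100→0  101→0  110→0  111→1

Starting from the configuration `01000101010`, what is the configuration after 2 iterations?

iteration 1: 01010101010
iteration 2: 01010101010

01010101010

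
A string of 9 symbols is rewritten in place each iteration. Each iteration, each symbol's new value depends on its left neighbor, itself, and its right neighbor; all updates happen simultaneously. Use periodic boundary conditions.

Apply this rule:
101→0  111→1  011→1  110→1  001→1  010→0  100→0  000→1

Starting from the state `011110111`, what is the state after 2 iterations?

011110111  (fixed point — unchanged through iteration 2)

011110111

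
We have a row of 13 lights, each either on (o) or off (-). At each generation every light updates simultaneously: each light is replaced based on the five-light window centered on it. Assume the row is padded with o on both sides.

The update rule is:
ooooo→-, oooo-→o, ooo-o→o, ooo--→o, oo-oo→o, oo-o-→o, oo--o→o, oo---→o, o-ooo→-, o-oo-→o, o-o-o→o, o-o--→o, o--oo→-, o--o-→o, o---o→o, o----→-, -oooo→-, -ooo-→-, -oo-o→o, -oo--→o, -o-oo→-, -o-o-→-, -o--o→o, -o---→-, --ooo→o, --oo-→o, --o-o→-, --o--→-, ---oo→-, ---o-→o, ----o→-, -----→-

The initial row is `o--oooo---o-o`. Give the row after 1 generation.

oo-o-ooooo---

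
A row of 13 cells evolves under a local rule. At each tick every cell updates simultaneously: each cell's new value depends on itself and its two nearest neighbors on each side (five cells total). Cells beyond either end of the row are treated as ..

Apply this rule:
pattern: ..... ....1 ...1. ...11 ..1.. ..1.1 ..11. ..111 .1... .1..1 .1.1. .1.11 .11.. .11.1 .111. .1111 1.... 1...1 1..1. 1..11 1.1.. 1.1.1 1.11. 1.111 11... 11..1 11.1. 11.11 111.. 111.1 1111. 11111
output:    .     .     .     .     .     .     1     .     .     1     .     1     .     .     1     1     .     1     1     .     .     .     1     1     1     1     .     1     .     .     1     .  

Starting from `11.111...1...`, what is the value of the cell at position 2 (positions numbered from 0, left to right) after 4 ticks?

.

1.111.11.....
.111.11.1....
..1.11.......
...11.1......
position 2 holds .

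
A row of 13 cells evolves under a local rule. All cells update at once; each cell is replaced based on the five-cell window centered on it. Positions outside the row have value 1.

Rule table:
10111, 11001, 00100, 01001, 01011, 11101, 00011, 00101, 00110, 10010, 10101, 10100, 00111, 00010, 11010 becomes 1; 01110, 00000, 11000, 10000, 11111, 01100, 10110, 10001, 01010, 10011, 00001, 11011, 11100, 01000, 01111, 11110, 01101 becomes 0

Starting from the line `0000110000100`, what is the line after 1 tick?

0001100001110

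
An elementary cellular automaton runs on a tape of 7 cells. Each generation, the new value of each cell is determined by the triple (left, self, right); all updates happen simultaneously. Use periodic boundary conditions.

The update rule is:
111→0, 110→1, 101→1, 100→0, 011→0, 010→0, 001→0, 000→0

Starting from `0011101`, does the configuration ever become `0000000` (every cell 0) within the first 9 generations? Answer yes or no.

yes

0000110
0000010
0000000
all cells are 0 at generation 3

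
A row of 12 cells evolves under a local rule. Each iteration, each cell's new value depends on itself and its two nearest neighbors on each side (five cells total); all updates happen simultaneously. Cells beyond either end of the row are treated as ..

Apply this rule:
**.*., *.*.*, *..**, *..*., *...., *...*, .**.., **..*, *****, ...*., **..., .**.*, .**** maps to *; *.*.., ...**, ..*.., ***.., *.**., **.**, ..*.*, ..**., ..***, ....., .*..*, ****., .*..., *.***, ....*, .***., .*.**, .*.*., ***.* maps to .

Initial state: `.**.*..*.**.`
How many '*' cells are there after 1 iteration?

..**..*...**
count of *: 5

5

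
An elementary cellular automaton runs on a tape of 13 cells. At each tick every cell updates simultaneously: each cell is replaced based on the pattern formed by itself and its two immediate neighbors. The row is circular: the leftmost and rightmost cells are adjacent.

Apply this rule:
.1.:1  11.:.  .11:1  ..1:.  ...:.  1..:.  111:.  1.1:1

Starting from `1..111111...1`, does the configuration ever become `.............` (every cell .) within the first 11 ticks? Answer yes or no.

...1........1
...1........1  (fixed point — unchanged through tick 11)
tick 11 is ...1........1, still not uniform .

no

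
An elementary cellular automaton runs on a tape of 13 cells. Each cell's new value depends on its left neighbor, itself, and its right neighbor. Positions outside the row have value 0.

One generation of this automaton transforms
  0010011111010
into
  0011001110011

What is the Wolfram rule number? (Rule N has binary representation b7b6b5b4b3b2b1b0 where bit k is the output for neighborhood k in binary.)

position 6: 111 → 1  (bit 7 = 1)
position 9: 110 → 0  (bit 6 = 0)
position 10: 101 → 0  (bit 5 = 0)
position 3: 100 → 1  (bit 4 = 1)
position 5: 011 → 0  (bit 3 = 0)
position 2: 010 → 1  (bit 2 = 1)
position 1: 001 → 0  (bit 1 = 0)
position 0: 000 → 0  (bit 0 = 0)
bits b7..b0 = 10010100 = 148

148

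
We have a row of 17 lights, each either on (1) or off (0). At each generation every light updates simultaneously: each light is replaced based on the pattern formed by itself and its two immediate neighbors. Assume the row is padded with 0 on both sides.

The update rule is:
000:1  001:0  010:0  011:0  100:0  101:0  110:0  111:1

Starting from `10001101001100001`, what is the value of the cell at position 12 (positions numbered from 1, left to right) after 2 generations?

00100000000001100
10001111111100001
position 12 holds 1

1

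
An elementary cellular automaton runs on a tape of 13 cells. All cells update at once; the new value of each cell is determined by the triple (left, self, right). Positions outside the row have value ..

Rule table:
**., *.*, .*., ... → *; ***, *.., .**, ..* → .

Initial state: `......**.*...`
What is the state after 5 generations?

*....***.**.*

generation 1: *****..***.**
generation 2: ....*....**.*
generation 3: ***.*.**..***
generation 4: ..****.*....*
generation 5: *....***.**.*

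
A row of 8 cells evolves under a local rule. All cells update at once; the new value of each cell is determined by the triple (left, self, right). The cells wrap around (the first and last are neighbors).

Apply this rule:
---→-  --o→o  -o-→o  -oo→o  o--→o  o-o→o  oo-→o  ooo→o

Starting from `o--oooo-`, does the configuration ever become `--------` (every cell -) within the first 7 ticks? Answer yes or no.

oooooooo
oooooooo  (fixed point — unchanged through tick 7)
tick 7 is oooooooo, still not uniform -

no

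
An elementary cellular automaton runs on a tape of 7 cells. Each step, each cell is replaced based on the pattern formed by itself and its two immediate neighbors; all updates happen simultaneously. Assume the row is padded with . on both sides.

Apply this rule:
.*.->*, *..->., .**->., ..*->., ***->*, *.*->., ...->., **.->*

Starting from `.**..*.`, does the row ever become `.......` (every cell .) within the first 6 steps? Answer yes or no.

no

step 1: ..*..*.
step 2: ..*..*.  (fixed point — unchanged through step 6)
step 6 is ..*..*., still not uniform .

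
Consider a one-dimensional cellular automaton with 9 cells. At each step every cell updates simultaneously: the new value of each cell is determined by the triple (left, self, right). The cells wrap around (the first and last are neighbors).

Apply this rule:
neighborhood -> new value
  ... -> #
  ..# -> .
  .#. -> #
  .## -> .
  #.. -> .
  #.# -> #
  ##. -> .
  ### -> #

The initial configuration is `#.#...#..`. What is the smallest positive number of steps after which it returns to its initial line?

7

###.#.#..
.#.####..
.##.##..#
#..#....#
...#.##..
##.##...#
#.#...#..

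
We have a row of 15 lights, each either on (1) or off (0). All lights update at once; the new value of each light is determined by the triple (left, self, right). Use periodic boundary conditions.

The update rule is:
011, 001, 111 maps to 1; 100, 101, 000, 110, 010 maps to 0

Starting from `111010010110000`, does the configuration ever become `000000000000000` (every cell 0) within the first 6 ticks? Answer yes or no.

no

110000100100001
100001001000011
000010010000111
000100100001110
001001000011100
010010000111000
tick 6 is 010010000111000, still not uniform 0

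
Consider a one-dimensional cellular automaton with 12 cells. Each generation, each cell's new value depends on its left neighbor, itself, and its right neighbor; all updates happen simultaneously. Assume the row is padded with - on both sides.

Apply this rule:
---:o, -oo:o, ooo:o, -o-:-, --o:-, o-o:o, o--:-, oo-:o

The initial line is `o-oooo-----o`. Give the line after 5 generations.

-oooooooooo-

-ooooo-ooo--
-ooooooooo-o
-oooooooooo-
-oooooooooo-  (fixed point — unchanged through generation 5)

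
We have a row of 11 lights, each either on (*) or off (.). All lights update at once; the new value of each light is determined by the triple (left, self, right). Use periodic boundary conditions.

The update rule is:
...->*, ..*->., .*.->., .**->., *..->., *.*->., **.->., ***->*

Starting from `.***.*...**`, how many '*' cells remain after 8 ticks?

..*....*...
*...**...**
..*....*..*
....**.....
***....****
**..**..***
*........**
..******..*
count of *: 7

7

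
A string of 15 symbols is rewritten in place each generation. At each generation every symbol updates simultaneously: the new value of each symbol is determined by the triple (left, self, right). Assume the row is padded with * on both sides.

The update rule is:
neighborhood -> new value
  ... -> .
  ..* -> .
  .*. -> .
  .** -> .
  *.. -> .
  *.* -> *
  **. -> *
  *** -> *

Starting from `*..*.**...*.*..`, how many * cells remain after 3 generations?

1

*...*.*....*...
*....*.........
*..............
count of *: 1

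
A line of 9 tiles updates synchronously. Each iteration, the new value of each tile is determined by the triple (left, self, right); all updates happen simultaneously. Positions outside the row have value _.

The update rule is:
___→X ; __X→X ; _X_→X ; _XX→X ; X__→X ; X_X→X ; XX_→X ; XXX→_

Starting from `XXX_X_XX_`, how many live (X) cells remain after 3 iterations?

iteration 1: X_XXXXXXX
iteration 2: XXX_____X
iteration 3: X_XXXXXXX
count of X: 8

8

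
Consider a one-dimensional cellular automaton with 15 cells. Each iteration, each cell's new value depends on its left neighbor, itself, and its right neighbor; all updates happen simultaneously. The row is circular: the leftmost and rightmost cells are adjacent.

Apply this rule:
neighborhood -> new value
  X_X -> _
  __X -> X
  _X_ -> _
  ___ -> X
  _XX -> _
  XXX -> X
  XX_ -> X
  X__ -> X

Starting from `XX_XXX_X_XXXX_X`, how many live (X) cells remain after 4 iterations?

iteration 1: XX__XX____XXX__
iteration 2: _XXX_XXXXX_XXXX
iteration 3: __XX__XXXX__XXX
iteration 4: XX_XXX_XXXXX_XX
count of X: 12

12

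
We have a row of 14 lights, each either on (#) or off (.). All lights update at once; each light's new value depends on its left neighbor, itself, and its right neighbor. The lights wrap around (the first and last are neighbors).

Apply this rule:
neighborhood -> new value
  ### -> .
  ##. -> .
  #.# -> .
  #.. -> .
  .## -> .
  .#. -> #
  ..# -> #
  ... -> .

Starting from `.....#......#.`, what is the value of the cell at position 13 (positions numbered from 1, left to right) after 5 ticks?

....##.....##.
...#......#...
..##.....##...
.#......#.....
##.....##.....
position 13 holds .

.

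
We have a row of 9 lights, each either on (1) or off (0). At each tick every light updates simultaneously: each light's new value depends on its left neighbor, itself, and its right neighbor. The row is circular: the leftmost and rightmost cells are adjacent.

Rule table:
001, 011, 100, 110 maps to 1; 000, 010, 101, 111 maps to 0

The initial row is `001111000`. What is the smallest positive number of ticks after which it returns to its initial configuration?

011001100
111111110
100000010
010000100
101001010
000110000
001111000

7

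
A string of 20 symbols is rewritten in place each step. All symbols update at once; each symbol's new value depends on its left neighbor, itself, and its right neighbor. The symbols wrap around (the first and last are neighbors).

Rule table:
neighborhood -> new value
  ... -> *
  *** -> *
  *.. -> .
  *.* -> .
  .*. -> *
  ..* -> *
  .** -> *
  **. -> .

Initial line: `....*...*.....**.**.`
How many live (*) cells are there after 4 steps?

12

*****.***.*****..*..
****..**..****..**.*
***..**..****..**..*
**..**..****..**..**
count of *: 12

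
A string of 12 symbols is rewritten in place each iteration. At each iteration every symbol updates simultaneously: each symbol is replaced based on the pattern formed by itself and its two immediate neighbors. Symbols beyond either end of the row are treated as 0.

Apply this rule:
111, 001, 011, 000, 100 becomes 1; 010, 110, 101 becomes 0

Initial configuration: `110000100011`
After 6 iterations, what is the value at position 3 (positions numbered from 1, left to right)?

0

iteration 1: 101111011110
iteration 2: 001110011101
iteration 3: 111101111000
iteration 4: 111001110111
iteration 5: 110111100110
iteration 6: 100111011101
position 3 holds 0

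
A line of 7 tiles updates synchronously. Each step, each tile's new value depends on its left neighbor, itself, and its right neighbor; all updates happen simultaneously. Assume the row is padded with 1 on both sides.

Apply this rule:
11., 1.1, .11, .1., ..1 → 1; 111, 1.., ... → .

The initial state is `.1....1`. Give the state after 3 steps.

11.1111

11...11
.1..11.
11.1111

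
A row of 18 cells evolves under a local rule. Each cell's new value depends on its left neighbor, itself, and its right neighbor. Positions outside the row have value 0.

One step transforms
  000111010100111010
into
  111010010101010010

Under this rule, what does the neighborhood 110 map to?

0

At position 5 the neighborhood is 110; the next row has 0 there.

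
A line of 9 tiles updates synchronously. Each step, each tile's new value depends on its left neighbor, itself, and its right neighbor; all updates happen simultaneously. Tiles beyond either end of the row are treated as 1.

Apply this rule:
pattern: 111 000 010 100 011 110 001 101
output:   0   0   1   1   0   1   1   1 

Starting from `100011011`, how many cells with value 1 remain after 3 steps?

110101100
011110111
100011000
count of 1: 3

3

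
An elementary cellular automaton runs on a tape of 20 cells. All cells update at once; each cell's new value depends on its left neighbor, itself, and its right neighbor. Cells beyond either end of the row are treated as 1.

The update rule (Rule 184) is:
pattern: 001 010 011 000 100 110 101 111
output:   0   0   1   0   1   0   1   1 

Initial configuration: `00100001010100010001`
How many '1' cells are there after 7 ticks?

tick 1: 10010000101010001001
tick 2: 01001000010101000101
tick 3: 10100100001010100011
tick 4: 01010010000101010011
tick 5: 10101001000010101011
tick 6: 01010100100001010111
tick 7: 10101010010000101111
count of 1: 10

10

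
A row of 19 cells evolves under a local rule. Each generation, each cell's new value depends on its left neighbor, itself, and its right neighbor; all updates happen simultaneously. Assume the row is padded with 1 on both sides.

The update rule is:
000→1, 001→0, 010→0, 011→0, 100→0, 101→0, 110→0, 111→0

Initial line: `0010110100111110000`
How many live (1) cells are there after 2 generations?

generation 1: 0000000000000000110
generation 2: 0111111111111110000
count of 1: 14

14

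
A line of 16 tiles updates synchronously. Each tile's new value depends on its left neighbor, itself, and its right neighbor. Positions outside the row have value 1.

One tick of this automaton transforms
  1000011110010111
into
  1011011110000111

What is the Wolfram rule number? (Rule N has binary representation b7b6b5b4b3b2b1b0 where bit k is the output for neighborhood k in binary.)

201

position 6: 111 → 1  (bit 7 = 1)
position 0: 110 → 1  (bit 6 = 1)
position 12: 101 → 0  (bit 5 = 0)
position 1: 100 → 0  (bit 4 = 0)
position 5: 011 → 1  (bit 3 = 1)
position 11: 010 → 0  (bit 2 = 0)
position 4: 001 → 0  (bit 1 = 0)
position 2: 000 → 1  (bit 0 = 1)
bits b7..b0 = 11001001 = 201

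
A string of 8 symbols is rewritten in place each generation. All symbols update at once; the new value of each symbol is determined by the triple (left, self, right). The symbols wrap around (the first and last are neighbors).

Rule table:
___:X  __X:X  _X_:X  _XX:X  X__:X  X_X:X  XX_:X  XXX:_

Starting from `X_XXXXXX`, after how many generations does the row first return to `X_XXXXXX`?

2

generation 1: XXX_____
generation 2: X_XXXXXX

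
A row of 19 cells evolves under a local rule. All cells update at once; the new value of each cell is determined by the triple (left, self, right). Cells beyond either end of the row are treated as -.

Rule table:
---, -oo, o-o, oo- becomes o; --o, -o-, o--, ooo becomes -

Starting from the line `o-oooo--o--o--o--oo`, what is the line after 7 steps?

oo-oo-oooo--ooooo-o

-oo--o-----------oo
-oo----ooooooooo-oo
-oo-oo-o-------oooo
-oooooo--ooooo-o--o
-o----o--o---oo----
---oo------o-oo-ooo
oo-oo-oooo--ooooo-o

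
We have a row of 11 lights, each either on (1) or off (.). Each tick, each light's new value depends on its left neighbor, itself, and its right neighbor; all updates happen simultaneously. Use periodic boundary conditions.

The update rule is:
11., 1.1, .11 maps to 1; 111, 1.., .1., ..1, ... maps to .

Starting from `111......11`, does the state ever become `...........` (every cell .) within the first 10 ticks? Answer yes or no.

yes

..1......1.
...........
all cells are . at tick 2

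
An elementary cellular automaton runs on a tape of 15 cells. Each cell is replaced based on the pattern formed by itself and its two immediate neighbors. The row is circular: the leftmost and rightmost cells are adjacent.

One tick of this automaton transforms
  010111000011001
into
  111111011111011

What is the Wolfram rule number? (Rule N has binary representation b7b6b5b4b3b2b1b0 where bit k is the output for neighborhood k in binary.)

position 4: 111 → 1  (bit 7 = 1)
position 5: 110 → 1  (bit 6 = 1)
position 0: 101 → 1  (bit 5 = 1)
position 6: 100 → 0  (bit 4 = 0)
position 3: 011 → 1  (bit 3 = 1)
position 1: 010 → 1  (bit 2 = 1)
position 9: 001 → 1  (bit 1 = 1)
position 7: 000 → 1  (bit 0 = 1)
bits b7..b0 = 11101111 = 239

239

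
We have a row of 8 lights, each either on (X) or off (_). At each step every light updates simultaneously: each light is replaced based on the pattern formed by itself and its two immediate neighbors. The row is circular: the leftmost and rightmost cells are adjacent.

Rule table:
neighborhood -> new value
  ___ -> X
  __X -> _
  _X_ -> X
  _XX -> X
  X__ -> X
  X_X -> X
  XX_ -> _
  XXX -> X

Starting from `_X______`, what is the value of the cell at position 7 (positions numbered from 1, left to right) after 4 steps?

_XXXXXXX
XXXXXXX_
XXXXXX_X
XXXXX_XX
position 7 holds X

X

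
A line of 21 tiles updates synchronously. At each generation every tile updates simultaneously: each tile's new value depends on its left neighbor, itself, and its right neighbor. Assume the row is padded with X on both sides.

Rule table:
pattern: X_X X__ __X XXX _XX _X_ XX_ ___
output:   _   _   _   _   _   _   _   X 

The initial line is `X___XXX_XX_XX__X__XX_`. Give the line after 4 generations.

__X__________________
____XXXXXXXXXXXXXXXX_
_XX__________________
____XXXXXXXXXXXXXXXX_

____XXXXXXXXXXXXXXXX_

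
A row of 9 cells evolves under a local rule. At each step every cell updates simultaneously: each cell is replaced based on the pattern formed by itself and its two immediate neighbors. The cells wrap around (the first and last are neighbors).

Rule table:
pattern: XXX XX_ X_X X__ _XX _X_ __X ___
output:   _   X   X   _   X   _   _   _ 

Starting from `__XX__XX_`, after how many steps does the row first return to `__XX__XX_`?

__XX__XX_

1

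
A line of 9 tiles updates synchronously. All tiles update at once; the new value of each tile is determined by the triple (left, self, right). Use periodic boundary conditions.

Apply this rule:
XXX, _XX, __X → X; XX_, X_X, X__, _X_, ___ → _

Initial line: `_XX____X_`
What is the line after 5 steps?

XX____X__
X____X__X
____X__XX
___X__XX_
__X__XX__

__X__XX__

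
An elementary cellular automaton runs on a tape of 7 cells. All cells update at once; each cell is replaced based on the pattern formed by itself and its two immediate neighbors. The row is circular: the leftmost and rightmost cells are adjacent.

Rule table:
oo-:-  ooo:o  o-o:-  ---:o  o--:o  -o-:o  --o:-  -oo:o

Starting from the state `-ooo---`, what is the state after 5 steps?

-oo-ooo
-o--oo-
-oo-o-o
-o--o-o
-oo-o-o

-oo-o-o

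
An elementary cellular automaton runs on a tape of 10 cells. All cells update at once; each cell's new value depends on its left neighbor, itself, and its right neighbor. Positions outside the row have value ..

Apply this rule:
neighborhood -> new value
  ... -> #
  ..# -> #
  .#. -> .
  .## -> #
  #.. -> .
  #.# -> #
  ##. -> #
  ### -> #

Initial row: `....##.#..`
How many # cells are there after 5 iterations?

#######..#
#######.#.
########..
########.#
#########.
count of #: 9

9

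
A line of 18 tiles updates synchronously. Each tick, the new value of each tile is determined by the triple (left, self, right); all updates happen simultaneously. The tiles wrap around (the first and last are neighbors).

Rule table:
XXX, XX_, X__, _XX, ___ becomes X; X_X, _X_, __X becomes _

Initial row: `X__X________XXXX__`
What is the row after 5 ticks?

_X__XXXXXXX_XXXXX_
__X_XXXXXXX_XXXXXX
X___XXXXXXX_XXXXXX
XXX_XXXXXXX_XXXXXX
XXX_XXXXXXX_XXXXXX

XXX_XXXXXXX_XXXXXX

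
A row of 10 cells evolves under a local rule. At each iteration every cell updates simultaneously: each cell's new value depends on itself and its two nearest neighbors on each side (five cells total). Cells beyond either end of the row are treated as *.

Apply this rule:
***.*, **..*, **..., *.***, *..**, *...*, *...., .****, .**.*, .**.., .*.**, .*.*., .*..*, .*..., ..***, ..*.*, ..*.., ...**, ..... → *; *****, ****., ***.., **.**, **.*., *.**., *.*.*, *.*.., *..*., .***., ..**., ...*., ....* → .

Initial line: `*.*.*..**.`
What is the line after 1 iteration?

*..*.**.*.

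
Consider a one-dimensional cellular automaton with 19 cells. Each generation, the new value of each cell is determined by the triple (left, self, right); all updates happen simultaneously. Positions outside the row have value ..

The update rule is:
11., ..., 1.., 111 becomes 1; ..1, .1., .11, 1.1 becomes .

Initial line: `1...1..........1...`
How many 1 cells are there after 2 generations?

13

generation 1: .11..111111111..111
generation 2: ..11..111111111..11
count of 1: 13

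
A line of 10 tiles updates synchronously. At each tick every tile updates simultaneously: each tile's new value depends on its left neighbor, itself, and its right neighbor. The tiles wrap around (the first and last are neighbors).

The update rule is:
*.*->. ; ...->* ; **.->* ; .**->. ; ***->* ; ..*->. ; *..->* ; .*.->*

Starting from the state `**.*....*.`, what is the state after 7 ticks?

.**..*.**.

tick 1: .*.****.*.
tick 2: .*..***.**
tick 3: .**..**..*
tick 4: ..**..**.*
tick 5: *..**..*.*
tick 6: **..**.*..
tick 7: .**..*.**.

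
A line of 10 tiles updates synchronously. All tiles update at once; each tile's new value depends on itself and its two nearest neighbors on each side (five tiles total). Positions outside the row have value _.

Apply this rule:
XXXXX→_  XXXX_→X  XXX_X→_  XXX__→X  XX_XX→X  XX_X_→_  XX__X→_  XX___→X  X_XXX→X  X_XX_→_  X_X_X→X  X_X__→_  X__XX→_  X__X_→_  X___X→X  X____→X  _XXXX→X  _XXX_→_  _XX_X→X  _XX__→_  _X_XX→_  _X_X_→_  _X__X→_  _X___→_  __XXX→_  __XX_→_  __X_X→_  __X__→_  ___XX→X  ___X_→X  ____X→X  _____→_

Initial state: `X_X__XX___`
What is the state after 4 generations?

_______XX_
_____XX__X
___XX_____
_XX__XX___

_XX__XX___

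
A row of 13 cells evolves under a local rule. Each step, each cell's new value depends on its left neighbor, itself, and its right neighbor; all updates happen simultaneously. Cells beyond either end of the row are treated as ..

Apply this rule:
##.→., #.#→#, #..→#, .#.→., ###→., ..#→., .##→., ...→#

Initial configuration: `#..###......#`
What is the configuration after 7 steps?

.#....#####..
..###......##
#....#####...
.###......###
....#####....
###......####
...#####.....

...#####.....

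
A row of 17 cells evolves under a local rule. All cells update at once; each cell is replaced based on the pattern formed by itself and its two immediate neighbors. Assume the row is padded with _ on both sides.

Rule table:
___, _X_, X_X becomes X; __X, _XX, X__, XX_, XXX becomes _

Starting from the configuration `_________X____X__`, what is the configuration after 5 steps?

XXXXXXX__________

XXXXXXXX_X_XX_X_X
________XXX__XXXX
XXXXXXX__________
________XXXXXXXXX
XXXXXXX__________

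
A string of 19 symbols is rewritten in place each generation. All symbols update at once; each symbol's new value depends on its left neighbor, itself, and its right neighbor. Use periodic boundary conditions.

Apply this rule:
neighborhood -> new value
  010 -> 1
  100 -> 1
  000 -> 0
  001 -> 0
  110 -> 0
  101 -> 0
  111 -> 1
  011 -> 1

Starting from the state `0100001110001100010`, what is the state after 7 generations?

0110001101001010011
0101001001101011010
0101101101001010011
0101001001101011010  (repeats generation 2; period 2)
generation 7: 0101101101001010011

0101101101001010011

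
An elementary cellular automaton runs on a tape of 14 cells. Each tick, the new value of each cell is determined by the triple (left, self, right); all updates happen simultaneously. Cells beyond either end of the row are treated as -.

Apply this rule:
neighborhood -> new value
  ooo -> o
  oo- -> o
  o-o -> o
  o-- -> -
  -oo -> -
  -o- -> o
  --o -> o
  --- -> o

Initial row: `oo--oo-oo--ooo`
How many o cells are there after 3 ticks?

12

-o-o-oo-o-o-oo
ooooo-oooooo-o
-ooooo-ooooooo
count of o: 12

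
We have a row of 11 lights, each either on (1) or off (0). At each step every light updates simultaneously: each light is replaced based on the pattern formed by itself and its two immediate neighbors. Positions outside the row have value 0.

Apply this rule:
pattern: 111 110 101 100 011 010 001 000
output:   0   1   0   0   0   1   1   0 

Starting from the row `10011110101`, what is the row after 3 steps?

step 1: 10100010101
step 2: 10100110101
step 3: 10101010101

10101010101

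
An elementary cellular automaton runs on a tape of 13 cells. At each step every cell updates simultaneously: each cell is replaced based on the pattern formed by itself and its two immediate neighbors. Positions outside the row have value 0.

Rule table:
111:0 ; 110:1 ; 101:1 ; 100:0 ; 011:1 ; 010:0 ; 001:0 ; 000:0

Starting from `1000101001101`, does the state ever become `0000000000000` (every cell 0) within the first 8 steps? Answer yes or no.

yes

0000010001110
0000000001010
0000000000100
0000000000000
all cells are 0 at step 4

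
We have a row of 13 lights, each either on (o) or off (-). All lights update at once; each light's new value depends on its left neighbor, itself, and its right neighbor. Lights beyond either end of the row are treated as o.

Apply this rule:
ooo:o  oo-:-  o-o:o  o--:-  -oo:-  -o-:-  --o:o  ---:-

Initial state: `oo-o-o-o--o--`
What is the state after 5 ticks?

o-o-o-o--o--o
-o-o-o--o--o-
o-o-o--o--o-o
-o-o--o--o-o-
o-o--o--o-o-o

o-o--o--o-o-o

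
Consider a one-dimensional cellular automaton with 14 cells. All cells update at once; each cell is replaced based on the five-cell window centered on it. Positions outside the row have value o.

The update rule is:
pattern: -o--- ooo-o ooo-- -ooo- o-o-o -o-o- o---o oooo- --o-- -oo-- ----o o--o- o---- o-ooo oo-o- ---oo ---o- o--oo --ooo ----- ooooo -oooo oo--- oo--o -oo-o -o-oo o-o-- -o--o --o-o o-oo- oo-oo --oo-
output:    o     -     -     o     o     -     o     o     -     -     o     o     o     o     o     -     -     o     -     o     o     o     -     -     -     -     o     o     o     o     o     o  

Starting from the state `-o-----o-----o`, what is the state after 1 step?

oooooo--oooo--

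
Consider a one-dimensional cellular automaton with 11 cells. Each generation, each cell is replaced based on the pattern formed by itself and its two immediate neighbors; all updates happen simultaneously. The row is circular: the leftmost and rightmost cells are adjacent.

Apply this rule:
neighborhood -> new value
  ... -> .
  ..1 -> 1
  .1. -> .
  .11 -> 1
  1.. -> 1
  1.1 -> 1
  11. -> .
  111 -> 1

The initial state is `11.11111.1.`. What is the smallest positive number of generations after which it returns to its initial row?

11

generation 1: 1.11111.1.1
generation 2: .11111.1.11
generation 3: 11111.1.11.
generation 4: 1111.1.11.1
generation 5: 111.1.11.11
generation 6: 11.1.11.111
generation 7: 1.1.11.1111
generation 8: .1.11.11111
generation 9: 1.11.11111.
generation 10: .11.11111.1
generation 11: 11.11111.1.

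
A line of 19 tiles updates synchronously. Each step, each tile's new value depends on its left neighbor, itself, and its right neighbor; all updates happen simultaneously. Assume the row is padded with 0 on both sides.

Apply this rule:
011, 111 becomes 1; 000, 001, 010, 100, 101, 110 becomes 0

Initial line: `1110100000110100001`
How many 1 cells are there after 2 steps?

step 1: 1100000000100000000
step 2: 1000000000000000000
count of 1: 1

1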